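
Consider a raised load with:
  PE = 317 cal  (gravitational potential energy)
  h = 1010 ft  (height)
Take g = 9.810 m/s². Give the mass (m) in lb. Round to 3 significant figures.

0.968 lb

Rearranging: m = PE/(g·h).
PE = 317 cal = 1326 J; h = 1010 ft = 307.8 m; g = 9.810 m/s².
m = 0.4392 kg
0.4392 kg × (1 lb / 0.4536 kg) = 0.9682 lb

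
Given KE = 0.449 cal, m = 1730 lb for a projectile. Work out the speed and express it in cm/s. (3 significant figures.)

6.92 cm/s

Solving KE = ½mv² for v: v = √(2·KE/m).
KE = 0.449 cal = 1.879 J; m = 1730 lb = 784.7 kg.
v = 0.06920 m/s
0.06920 m/s × (1 cm/s / 0.01000 m/s) = 6.920 cm/s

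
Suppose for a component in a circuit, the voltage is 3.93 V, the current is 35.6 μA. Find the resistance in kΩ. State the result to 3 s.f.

110 kΩ

Rearranging: R = V/I.
V = 3.93 V; I = 35.6 μA = 3.560×10^-5 A.
R = 1.104×10^5 Ω
1.104×10^5 Ω × (1 kΩ / 1000 Ω) = 110.4 kΩ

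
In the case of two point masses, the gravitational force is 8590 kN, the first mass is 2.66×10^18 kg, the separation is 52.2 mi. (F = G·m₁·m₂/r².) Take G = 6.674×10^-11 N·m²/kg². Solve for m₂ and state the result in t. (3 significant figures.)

From Newton's law of gravitation: m₂ = F·r²/(G·m₁).
F = 8590 kN = 8.590×10^6 N; m₁ = 2.66×10^18 kg; r = 52.2 mi = 84008 m; G = 6.674×10^-11 N·m²/kg².
m₂ = 3.415×10^8 kg
3.415×10^8 kg × (1 t / 1000 kg) = 3.415×10^5 t

3.41×10^5 t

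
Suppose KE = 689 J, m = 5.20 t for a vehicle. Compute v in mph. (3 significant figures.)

Solving KE = ½mv² for v: v = √(2·KE/m).
KE = 689 J; m = 5.20 t = 5200 kg.
v = 0.5148 m/s
0.5148 m/s × (1 mph / 0.4470 m/s) = 1.152 mph

1.15 mph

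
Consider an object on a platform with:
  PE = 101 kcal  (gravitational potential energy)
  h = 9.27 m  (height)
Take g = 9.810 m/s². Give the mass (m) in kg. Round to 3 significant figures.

Solving PE = m·g·h for m: m = PE/(g·h).
PE = 101 kcal = 4.226×10^5 J; h = 9.27 m; g = 9.810 m/s².
m = 4647 kg

4650 kg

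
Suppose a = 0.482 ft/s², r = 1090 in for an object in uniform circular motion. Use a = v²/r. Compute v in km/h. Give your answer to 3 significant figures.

7.26 km/h

Rearranging a = v²/r for v: v = √(a·r).
a = 0.482 ft/s² = 0.1469 m/s²; r = 1090 in = 27.69 m.
v = 2.017 m/s
2.017 m/s × (1 km/h / 0.2778 m/s) = 7.260 km/h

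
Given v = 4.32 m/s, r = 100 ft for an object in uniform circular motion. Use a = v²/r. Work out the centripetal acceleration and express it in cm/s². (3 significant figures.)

61.2 cm/s²

a is given directly by: a = v²/r.
v = 4.32 m/s; r = 100 ft = 30.48 m.
a = 0.6123 m/s²
0.6123 m/s² × (1 cm/s² / 0.01000 m/s²) = 61.23 cm/s²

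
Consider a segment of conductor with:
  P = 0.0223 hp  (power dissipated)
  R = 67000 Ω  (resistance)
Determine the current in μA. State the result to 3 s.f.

Solving P = I²R for I: I = √(P/R).
P = 0.0223 hp = 16.63 W; R = 67000 Ω.
I = 0.01575 A
0.01575 A × (1 μA / 1.000×10^-6 A) = 15754 μA

15800 μA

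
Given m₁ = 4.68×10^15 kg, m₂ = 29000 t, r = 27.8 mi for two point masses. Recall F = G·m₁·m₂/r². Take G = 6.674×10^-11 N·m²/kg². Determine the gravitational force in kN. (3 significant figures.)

From Newton's law of gravitation: F = Gm₁m₂/r².
m₁ = 4.68×10^15 kg; m₂ = 29000 t = 2.900×10^7 kg; r = 27.8 mi = 44740 m; G = 6.674×10^-11 N·m²/kg².
F = 4525 N
4525 N × (1 kN / 1000 N) = 4.525 kN

4.53 kN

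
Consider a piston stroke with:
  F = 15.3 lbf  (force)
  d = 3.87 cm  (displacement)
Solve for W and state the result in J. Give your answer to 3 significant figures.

W is given directly by: W = F·d.
F = 15.3 lbf = 68.06 N; d = 3.87 cm = 0.03870 m.
W = 2.634 J  (the unit combination reduces to kg·m²/s² = J)

2.63 J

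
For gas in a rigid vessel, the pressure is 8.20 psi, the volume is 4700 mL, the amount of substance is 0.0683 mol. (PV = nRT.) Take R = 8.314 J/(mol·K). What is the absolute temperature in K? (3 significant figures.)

From the ideal-gas law: T = PV/(nR).
P = 8.20 psi = 56537 Pa; V = 4700 mL = 0.004700 m³; n = 0.0683 mol; R = 8.314 J/(mol·K).
T = 468.0 K

468 K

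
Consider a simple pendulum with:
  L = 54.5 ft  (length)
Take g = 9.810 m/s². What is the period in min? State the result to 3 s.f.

0.136 min

T is given directly by: T = 2π√(L/g).
L = 54.5 ft = 16.61 m; g = 9.810 m/s².
T = 8.176 s
8.176 s × (1 min / 60.00 s) = 0.1363 min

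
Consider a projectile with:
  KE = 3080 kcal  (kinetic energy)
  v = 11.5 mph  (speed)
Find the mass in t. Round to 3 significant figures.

975 t

Rearranging KE = ½mv² for m: m = 2·KE/v².
KE = 3080 kcal = 1.289×10^7 J; v = 11.5 mph = 5.141 m/s.
m = 9.752×10^5 kg
9.752×10^5 kg × (1 t / 1000 kg) = 975.2 t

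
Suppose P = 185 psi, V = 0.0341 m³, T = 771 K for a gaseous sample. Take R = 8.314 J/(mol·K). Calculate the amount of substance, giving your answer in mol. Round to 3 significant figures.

6.79 mol

From the ideal-gas law: n = PV/(RT).
P = 185 psi = 1.276×10^6 Pa; V = 0.0341 m³; T = 771 K; R = 8.314 J/(mol·K).
n = 6.785 mol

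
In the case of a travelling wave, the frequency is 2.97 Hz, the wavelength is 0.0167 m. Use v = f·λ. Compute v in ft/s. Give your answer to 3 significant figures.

0.163 ft/s

Directly: v = fλ.
f = 2.97 Hz; λ = 0.0167 m.
v = 0.04960 m/s
0.04960 m/s × (1 ft/s / 0.3048 m/s) = 0.1627 ft/s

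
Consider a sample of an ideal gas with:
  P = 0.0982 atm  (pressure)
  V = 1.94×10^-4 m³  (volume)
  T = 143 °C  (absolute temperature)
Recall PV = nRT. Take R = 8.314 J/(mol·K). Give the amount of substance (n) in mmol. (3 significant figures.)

0.558 mmol

From the ideal-gas law: n = PV/(RT).
P = 0.0982 atm = 9950 Pa; V = 1.94×10^-4 m³; T = 143 °C = 416.1 K; R = 8.314 J/(mol·K).
n = 5.579×10^-4 mol
5.579×10^-4 mol × (1 mmol / 0.001000 mol) = 0.5579 mmol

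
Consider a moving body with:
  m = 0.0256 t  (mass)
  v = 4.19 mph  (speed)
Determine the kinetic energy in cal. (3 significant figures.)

10.7 cal

KE is given directly by: KE = ½mv².
m = 0.0256 t = 25.60 kg; v = 4.19 mph = 1.873 m/s.
KE = 44.91 J
44.91 J × (1 cal / 4.184 J) = 10.73 cal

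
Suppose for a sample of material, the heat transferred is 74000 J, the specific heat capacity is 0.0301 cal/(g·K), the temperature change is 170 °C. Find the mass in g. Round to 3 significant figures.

Rearranging Q = m·c·ΔT for m: m = Q/(c·ΔT).
Q = 74000 J; c = 0.0301 cal/(g·K) = 125.9 J/(kg·K); ΔT = 170 °C = 170.0 K.
m = 3.456 kg
3.456 kg × (1 g / 0.001000 kg) = 3456 g

3460 g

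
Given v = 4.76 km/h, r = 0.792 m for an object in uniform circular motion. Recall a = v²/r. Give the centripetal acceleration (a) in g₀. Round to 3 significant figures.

a is given directly by: a = v²/r.
v = 4.76 km/h = 1.322 m/s; r = 0.792 m.
a = 2.207 m/s²
2.207 m/s² × (1 g₀ / 9.807 m/s²) = 0.2251 g₀

0.225 g₀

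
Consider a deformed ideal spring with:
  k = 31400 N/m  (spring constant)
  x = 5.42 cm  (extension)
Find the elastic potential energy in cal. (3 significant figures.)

Directly: U = ½kx².
k = 31400 N/m; x = 5.42 cm = 0.05420 m.
U = 46.12 J  (the unit combination reduces to kg·m²/s² = J)
46.12 J × (1 cal / 4.184 J) = 11.02 cal

11.0 cal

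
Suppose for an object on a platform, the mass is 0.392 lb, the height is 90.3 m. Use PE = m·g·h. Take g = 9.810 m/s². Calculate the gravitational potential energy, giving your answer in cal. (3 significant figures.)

37.6 cal

Directly: PE = mgh.
m = 0.392 lb = 0.1778 kg; h = 90.3 m; g = 9.810 m/s².
PE = 157.5 J
157.5 J × (1 cal / 4.184 J) = 37.65 cal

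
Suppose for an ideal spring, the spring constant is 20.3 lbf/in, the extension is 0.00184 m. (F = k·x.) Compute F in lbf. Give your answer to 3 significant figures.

1.47 lbf

Directly: F = kx.
k = 20.3 lbf/in = 3555 N/m; x = 0.00184 m.
F = 6.541 N
6.541 N × (1 lbf / 4.448 N) = 1.471 lbf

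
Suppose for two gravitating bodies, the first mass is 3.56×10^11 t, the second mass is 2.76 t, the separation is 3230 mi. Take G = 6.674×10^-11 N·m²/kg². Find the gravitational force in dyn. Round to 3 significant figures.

Directly: F = Gm₁m₂/r².
m₁ = 3.56×10^11 t = 3.560×10^14 kg; m₂ = 2.76 t = 2760 kg; r = 3230 mi = 5.198×10^6 m; G = 6.674×10^-11 N·m²/kg².
F = 2.427×10^-6 N  (the unit combination reduces to kg·m/s² = N)
2.427×10^-6 N × (1 dyn / 1.000×10^-5 N) = 0.2427 dyn

0.243 dyn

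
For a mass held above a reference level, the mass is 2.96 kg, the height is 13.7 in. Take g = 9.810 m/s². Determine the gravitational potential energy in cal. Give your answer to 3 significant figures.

PE is given directly by: PE = mgh.
m = 2.96 kg; h = 13.7 in = 0.3480 m; g = 9.810 m/s².
PE = 10.10 J  (the unit combination reduces to kg·m²/s² = J)
10.10 J × (1 cal / 4.184 J) = 2.415 cal

2.42 cal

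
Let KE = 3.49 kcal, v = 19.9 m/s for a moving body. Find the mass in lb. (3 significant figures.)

Rearranging: m = 2·KE/v².
KE = 3.49 kcal = 14602 J; v = 19.9 m/s.
m = 73.75 kg
73.75 kg × (1 lb / 0.4536 kg) = 162.6 lb

163 lb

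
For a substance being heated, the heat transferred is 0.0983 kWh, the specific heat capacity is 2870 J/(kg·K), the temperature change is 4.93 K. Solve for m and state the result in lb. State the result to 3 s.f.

55.1 lb

Solving Q = m·c·ΔT for m: m = Q/(c·ΔT).
Q = 0.0983 kWh = 3.539×10^5 J; c = 2870 J/(kg·K); ΔT = 4.93 K.
m = 25.01 kg
25.01 kg × (1 lb / 0.4536 kg) = 55.14 lb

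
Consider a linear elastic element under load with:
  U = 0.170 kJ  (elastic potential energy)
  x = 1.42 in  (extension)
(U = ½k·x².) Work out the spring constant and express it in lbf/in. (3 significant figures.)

1490 lbf/in

Rearranging: k = 2U/x².
U = 0.170 kJ = 170.0 J; x = 1.42 in = 0.03607 m.
k = 2.614×10^5 N/m
2.614×10^5 N/m × (1 lbf/in / 175.1 N/m) = 1492 lbf/in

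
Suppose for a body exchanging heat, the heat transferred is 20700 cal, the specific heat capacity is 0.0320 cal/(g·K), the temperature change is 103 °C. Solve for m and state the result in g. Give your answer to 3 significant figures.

Solving Q = m·c·ΔT for m: m = Q/(c·ΔT).
Q = 20700 cal = 86609 J; c = 0.0320 cal/(g·K) = 133.9 J/(kg·K); ΔT = 103 °C = 103.0 K.
m = 6.280 kg
6.280 kg × (1 g / 0.001000 kg) = 6280 g

6280 g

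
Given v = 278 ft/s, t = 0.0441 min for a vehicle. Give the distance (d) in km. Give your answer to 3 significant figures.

Solving v = d/t for d: d = v·t.
v = 278 ft/s = 84.73 m/s; t = 0.0441 min = 2.646 s.
d = 224.2 m
224.2 m × (1 km / 1000 m) = 0.2242 km

0.224 km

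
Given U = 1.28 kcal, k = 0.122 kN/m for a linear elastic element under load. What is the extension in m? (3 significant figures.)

Solving U = ½k·x² for x: x = √(2U/k).
U = 1.28 kcal = 5356 J; k = 0.122 kN/m = 122.0 N/m.
x = 9.370 m

9.37 m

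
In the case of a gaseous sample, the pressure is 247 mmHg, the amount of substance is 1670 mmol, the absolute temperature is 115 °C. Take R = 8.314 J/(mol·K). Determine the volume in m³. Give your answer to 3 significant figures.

Rearranging PV = nRT for V: V = nRT/P.
P = 247 mmHg = 32931 Pa; n = 1670 mmol = 1.670 mol; T = 115 °C = 388.1 K; R = 8.314 J/(mol·K).
V = 0.1637 m³

0.164 m³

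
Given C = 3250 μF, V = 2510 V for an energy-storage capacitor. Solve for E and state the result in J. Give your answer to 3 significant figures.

10200 J

Directly: E = ½CV².
C = 3250 μF = 0.003250 F; V = 2510 V.
E = 10238 J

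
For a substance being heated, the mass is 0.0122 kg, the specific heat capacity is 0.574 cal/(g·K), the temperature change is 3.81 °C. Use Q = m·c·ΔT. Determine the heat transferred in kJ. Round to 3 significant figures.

0.112 kJ

Q is given directly by: Q = mcΔT.
m = 0.0122 kg; c = 0.574 cal/(g·K) = 2402 J/(kg·K); ΔT = 3.81 °C = 3.810 K.
Q = 111.6 J  (the unit combination reduces to kg·m²/s² = J)
111.6 J × (1 kJ / 1000 J) = 0.1116 kJ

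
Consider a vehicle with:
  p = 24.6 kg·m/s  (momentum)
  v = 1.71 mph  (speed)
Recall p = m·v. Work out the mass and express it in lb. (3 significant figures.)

70.9 lb

Solving p = m·v for m: m = p/v.
p = 24.6 kg·m/s; v = 1.71 mph = 0.7644 m/s.
m = 32.18 kg
32.18 kg × (1 lb / 0.4536 kg) = 70.95 lb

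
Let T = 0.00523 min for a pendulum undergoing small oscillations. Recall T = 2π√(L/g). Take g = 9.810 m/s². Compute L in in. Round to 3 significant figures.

0.963 in

Rearranging: L = g·(T/2π)².
T = 0.00523 min = 0.3138 s; g = 9.810 m/s².
L = 0.02447 m
0.02447 m × (1 in / 0.02540 m) = 0.9633 in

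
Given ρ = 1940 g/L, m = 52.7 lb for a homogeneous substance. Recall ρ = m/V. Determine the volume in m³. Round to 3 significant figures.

0.0123 m³

Solving ρ = m/V for V: V = m/ρ.
ρ = 1940 g/L = 1940 kg/m³; m = 52.7 lb = 23.90 kg.
V = 0.01232 m³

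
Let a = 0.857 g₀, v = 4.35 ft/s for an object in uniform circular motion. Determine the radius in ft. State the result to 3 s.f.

0.686 ft

Rearranging a = v²/r for r: r = v²/a.
a = 0.857 g₀ = 8.404 m/s²; v = 4.35 ft/s = 1.326 m/s.
r = 0.2092 m
0.2092 m × (1 ft / 0.3048 m) = 0.6863 ft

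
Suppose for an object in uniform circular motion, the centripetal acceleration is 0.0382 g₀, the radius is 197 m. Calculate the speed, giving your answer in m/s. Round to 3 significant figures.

8.59 m/s

Solving a = v²/r for v: v = √(a·r).
a = 0.0382 g₀ = 0.3746 m/s²; r = 197 m.
v = 8.591 m/s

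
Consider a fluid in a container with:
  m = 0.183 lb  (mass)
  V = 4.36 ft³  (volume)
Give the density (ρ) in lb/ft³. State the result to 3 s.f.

Directly: ρ = m/V.
m = 0.183 lb = 0.08301 kg; V = 4.36 ft³ = 0.1235 m³.
ρ = 0.6723 kg/m³
0.6723 kg/m³ × (1 lb/ft³ / 16.02 kg/m³) = 0.04197 lb/ft³

0.0420 lb/ft³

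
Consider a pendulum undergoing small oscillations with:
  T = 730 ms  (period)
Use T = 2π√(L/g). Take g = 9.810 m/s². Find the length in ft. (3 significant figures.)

Solving T = 2π√(L/g) for L: L = g·(T/2π)².
T = 730 ms = 0.7300 s; g = 9.810 m/s².
L = 0.1324 m
0.1324 m × (1 ft / 0.3048 m) = 0.4345 ft

0.434 ft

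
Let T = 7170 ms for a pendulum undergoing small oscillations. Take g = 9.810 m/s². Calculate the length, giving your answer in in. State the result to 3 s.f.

503 in

Rearranging T = 2π√(L/g) for L: L = g·(T/2π)².
T = 7170 ms = 7.170 s; g = 9.810 m/s².
L = 12.77 m
12.77 m × (1 in / 0.02540 m) = 502.9 in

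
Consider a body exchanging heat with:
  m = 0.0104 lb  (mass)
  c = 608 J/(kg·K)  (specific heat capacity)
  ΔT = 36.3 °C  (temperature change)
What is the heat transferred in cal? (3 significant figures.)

Directly: Q = mcΔT.
m = 0.0104 lb = 0.004717 kg; c = 608 J/(kg·K); ΔT = 36.3 °C = 36.30 K.
Q = 104.1 J
104.1 J × (1 cal / 4.184 J) = 24.88 cal

24.9 cal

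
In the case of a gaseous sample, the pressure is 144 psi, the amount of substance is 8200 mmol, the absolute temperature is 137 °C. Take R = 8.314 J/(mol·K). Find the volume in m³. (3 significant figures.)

0.0282 m³

Rearranging PV = nRT for V: V = nRT/P.
P = 144 psi = 9.928×10^5 Pa; n = 8200 mmol = 8.200 mol; T = 137 °C = 410.1 K; R = 8.314 J/(mol·K).
V = 0.02816 m³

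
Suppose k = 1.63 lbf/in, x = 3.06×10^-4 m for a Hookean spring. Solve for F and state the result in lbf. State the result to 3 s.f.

0.0196 lbf

F is given directly by: F = kx.
k = 1.63 lbf/in = 285.5 N/m; x = 3.06×10^-4 m.
F = 0.08735 N
0.08735 N × (1 lbf / 4.448 N) = 0.01964 lbf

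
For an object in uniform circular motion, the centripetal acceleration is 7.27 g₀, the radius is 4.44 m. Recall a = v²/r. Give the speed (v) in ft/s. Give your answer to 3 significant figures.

58.4 ft/s

Rearranging a = v²/r for v: v = √(a·r).
a = 7.27 g₀ = 71.29 m/s²; r = 4.44 m.
v = 17.79 m/s
17.79 m/s × (1 ft/s / 0.3048 m/s) = 58.37 ft/s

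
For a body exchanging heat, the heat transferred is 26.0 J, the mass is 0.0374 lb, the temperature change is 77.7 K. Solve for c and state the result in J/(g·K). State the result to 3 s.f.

0.0197 J/(g·K)

Rearranging: c = Q/(m·ΔT).
Q = 26.0 J; m = 0.0374 lb = 0.01696 kg; ΔT = 77.7 K.
c = 19.72 J/(kg·K)
19.72 J/(kg·K) × (1 J/(g·K) / 1000 J/(kg·K)) = 0.01972 J/(g·K)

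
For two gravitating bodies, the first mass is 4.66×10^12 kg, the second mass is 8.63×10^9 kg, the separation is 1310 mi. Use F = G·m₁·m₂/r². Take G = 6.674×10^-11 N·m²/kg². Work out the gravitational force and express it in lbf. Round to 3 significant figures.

F is given directly by: F = Gm₁m₂/r².
m₁ = 4.66×10^12 kg; m₂ = 8.63×10^9 kg; r = 1310 mi = 2.108×10^6 m; G = 6.674×10^-11 N·m²/kg².
F = 0.6039 N  (the unit combination reduces to kg·m/s² = N)
0.6039 N × (1 lbf / 4.448 N) = 0.1358 lbf

0.136 lbf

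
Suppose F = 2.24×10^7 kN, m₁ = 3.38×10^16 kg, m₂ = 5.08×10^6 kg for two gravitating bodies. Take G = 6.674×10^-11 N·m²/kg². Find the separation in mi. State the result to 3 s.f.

Solving F = G·m₁·m₂/r² for r: r = √(G·m₁m₂/F).
F = 2.24×10^7 kN = 2.240×10^10 N; m₁ = 3.38×10^16 kg; m₂ = 5.08×10^6 kg; G = 6.674×10^-11 N·m²/kg².
r = 22.62 m
22.62 m × (1 mi / 1609 m) = 0.01405 mi

0.0141 mi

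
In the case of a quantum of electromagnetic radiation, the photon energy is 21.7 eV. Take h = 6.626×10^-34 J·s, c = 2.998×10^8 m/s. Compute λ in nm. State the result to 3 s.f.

57.1 nm

Solving E = h·c/λ for λ: λ = hc/E.
E = 21.7 eV = 3.477×10^-18 J; h = 6.626×10^-34 J·s; c = 2.998×10^8 m/s.
λ = 5.714×10^-8 m
5.714×10^-8 m × (1 nm / 1.000×10^-9 m) = 57.14 nm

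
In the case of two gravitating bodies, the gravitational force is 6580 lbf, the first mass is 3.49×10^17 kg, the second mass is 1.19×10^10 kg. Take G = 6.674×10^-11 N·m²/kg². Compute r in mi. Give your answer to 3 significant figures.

1910 mi

From Newton's law of gravitation: r = √(G·m₁m₂/F).
F = 6580 lbf = 29269 N; m₁ = 3.49×10^17 kg; m₂ = 1.19×10^10 kg; G = 6.674×10^-11 N·m²/kg².
r = 3.077×10^6 m
3.077×10^6 m × (1 mi / 1609 m) = 1912 mi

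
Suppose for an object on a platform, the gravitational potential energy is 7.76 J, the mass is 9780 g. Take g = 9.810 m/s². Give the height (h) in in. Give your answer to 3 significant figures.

3.18 in

Rearranging: h = PE/(m·g).
PE = 7.76 J; m = 9780 g = 9.780 kg; g = 9.810 m/s².
h = 0.08088 m
0.08088 m × (1 in / 0.02540 m) = 3.184 in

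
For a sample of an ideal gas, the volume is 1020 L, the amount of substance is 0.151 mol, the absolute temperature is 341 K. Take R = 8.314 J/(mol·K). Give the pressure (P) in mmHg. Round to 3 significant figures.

From the ideal-gas law: P = nRT/V.
V = 1020 L = 1.020 m³; n = 0.151 mol; T = 341 K; R = 8.314 J/(mol·K).
P = 419.7 Pa  (the unit combination reduces to kg/(m·s²) = Pa)
419.7 Pa × (1 mmHg / 133.3 Pa) = 3.148 mmHg

3.15 mmHg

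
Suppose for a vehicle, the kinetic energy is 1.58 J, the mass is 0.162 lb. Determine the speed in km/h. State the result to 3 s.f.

23.6 km/h

Solving KE = ½mv² for v: v = √(2·KE/m).
KE = 1.58 J; m = 0.162 lb = 0.07348 kg.
v = 6.558 m/s
6.558 m/s × (1 km/h / 0.2778 m/s) = 23.61 km/h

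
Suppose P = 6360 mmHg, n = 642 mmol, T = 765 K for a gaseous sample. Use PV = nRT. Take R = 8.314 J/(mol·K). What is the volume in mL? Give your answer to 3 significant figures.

From the ideal-gas law: V = nRT/P.
P = 6360 mmHg = 8.479×10^5 Pa; n = 642 mmol = 0.6420 mol; T = 765 K; R = 8.314 J/(mol·K).
V = 0.004816 m³
0.004816 m³ × (1 mL / 1.000×10^-6 m³) = 4816 mL

4820 mL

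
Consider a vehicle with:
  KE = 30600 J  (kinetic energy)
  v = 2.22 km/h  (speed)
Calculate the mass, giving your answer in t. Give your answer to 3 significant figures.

161 t

Solving KE = ½mv² for m: m = 2·KE/v².
KE = 30600 J; v = 2.22 km/h = 0.6167 m/s.
m = 1.609×10^5 kg
1.609×10^5 kg × (1 t / 1000 kg) = 160.9 t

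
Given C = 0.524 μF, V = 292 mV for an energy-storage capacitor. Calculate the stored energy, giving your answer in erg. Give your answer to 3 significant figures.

Directly: E = ½CV².
C = 0.524 μF = 5.240×10^-7 F; V = 292 mV = 0.2920 V.
E = 2.234×10^-8 J
2.234×10^-8 J × (1 erg / 1.000×10^-7 J) = 0.2234 erg

0.223 erg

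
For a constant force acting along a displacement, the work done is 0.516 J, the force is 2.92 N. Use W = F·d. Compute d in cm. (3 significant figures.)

Solving W = F·d for d: d = W/F.
W = 0.516 J; F = 2.92 N.
d = 0.1767 m
0.1767 m × (1 cm / 0.01000 m) = 17.67 cm

17.7 cm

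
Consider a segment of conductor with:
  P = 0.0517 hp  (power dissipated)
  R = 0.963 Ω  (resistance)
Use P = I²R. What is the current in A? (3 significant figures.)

Rearranging: I = √(P/R).
P = 0.0517 hp = 38.55 W; R = 0.963 Ω.
I = 6.327 A

6.33 A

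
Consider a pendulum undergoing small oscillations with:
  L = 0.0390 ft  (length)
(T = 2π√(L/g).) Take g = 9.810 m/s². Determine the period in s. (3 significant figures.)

0.219 s

T is given directly by: T = 2π√(L/g).
L = 0.0390 ft = 0.01189 m; g = 9.810 m/s².
T = 0.2187 s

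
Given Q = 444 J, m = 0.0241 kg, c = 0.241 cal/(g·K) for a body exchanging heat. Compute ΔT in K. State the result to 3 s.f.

Solving Q = m·c·ΔT for ΔT: ΔT = Q/(m·c).
Q = 444 J; m = 0.0241 kg; c = 0.241 cal/(g·K) = 1008 J/(kg·K).
ΔT = 18.27 K

18.3 K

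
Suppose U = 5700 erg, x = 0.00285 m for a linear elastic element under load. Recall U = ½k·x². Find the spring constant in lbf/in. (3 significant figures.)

Rearranging: k = 2U/x².
U = 5700 erg = 5.700×10^-4 J; x = 0.00285 m.
k = 140.4 N/m
140.4 N/m × (1 lbf/in / 175.1 N/m) = 0.8014 lbf/in

0.801 lbf/in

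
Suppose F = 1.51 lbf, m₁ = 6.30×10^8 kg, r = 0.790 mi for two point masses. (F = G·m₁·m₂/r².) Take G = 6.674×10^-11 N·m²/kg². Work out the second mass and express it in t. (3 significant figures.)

Solving F = G·m₁·m₂/r² for m₂: m₂ = F·r²/(G·m₁).
F = 1.51 lbf = 6.717 N; m₁ = 6.30×10^8 kg; r = 0.790 mi = 1271 m; G = 6.674×10^-11 N·m²/kg².
m₂ = 2.582×10^8 kg
2.582×10^8 kg × (1 t / 1000 kg) = 2.582×10^5 t

2.58×10^5 t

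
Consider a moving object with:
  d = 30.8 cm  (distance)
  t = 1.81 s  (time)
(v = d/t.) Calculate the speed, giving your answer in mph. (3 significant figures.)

Directly: v = d/t.
d = 30.8 cm = 0.3080 m; t = 1.81 s.
v = 0.1702 m/s
0.1702 m/s × (1 mph / 0.4470 m/s) = 0.3806 mph

0.381 mph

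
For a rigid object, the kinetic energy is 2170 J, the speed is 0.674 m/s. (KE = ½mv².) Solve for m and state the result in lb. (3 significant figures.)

Rearranging KE = ½mv² for m: m = 2·KE/v².
KE = 2170 J; v = 0.674 m/s.
m = 9554 kg
9554 kg × (1 lb / 0.4536 kg) = 21062 lb

21100 lb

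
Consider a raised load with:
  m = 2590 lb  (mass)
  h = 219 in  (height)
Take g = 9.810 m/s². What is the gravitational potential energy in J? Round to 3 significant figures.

64100 J

Directly: PE = mgh.
m = 2590 lb = 1175 kg; h = 219 in = 5.563 m; g = 9.810 m/s².
PE = 64108 J  (the unit combination reduces to kg·m²/s² = J)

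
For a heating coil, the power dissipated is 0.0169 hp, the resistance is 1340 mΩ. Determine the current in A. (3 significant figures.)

Rearranging: I = √(P/R).
P = 0.0169 hp = 12.60 W; R = 1340 mΩ = 1.340 Ω.
I = 3.067 A

3.07 A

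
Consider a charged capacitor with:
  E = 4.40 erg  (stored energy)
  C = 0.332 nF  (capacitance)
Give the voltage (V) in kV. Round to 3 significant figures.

Rearranging E = ½C·V² for V: V = √(2E/C).
E = 4.40 erg = 4.400×10^-7 J; C = 0.332 nF = 3.320×10^-10 F.
V = 51.48 V  (the unit combination reduces to kg·m²/(A·s³) = V)
51.48 V × (1 kV / 1000 V) = 0.05148 kV

0.0515 kV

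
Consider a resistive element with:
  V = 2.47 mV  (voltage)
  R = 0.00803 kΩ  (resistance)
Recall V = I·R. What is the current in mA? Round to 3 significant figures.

0.308 mA

From Ohm's law: I = V/R.
V = 2.47 mV = 0.002470 V; R = 0.00803 kΩ = 8.030 Ω.
I = 3.076×10^-4 A
3.076×10^-4 A × (1 mA / 0.001000 A) = 0.3076 mA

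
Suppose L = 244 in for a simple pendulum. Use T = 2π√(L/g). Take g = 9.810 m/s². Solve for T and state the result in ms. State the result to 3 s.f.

4990 ms

Directly: T = 2π√(L/g).
L = 244 in = 6.198 m; g = 9.810 m/s².
T = 4.994 s
4.994 s × (1 ms / 0.001000 s) = 4994 ms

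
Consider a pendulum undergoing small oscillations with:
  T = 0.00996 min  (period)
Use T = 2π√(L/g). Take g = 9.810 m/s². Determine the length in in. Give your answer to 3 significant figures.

Rearranging T = 2π√(L/g) for L: L = g·(T/2π)².
T = 0.00996 min = 0.5976 s; g = 9.810 m/s².
L = 0.08874 m
0.08874 m × (1 in / 0.02540 m) = 3.494 in

3.49 in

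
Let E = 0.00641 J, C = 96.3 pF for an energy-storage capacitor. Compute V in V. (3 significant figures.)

Solving E = ½C·V² for V: V = √(2E/C).
E = 0.00641 J; C = 96.3 pF = 9.630×10^-11 F.
V = 11538 V  (the unit combination reduces to kg·m²/(A·s³) = V)

11500 V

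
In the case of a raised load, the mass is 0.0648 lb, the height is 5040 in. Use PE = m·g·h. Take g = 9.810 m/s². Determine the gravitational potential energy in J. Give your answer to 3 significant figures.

36.9 J

Directly: PE = mgh.
m = 0.0648 lb = 0.02939 kg; h = 5040 in = 128.0 m; g = 9.810 m/s².
PE = 36.91 J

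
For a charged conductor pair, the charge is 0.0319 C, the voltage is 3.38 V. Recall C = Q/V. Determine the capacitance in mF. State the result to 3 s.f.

9.44 mF

C is given directly by: C = Q/V.
Q = 0.0319 C; V = 3.38 V.
C = 0.009438 F
0.009438 F × (1 mF / 0.001000 F) = 9.438 mF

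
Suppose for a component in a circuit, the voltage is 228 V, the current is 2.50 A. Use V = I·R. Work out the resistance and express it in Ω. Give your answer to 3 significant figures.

91.2 Ω

Rearranging: R = V/I.
V = 228 V; I = 2.50 A.
R = 91.20 Ω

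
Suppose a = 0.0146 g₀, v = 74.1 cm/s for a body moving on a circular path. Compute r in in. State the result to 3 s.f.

Rearranging: r = v²/a.
a = 0.0146 g₀ = 0.1432 m/s²; v = 74.1 cm/s = 0.7410 m/s.
r = 3.835 m
3.835 m × (1 in / 0.02540 m) = 151.0 in

151 in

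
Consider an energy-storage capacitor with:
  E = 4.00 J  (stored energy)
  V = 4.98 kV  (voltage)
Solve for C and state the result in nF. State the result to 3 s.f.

323 nF

Rearranging: C = 2E/V².
E = 4.00 J; V = 4.98 kV = 4980 V.
C = 3.226×10^-7 F
3.226×10^-7 F × (1 nF / 1.000×10^-9 F) = 322.6 nF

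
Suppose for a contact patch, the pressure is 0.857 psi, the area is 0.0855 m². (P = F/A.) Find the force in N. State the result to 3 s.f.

505 N

Rearranging P = F/A for F: F = P·A.
P = 0.857 psi = 5909 Pa; A = 0.0855 m².
F = 505.2 N  (the unit combination reduces to kg·m/s² = N)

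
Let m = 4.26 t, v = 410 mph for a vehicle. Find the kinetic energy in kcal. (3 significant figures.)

KE is given directly by: KE = ½mv².
m = 4.26 t = 4260 kg; v = 410 mph = 183.3 m/s.
KE = 7.156×10^7 J
7.156×10^7 J × (1 kcal / 4184 J) = 17102 kcal

17100 kcal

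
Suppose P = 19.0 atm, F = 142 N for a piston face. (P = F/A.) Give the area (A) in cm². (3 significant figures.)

0.738 cm²

Solving P = F/A for A: A = F/P.
P = 19.0 atm = 1.925×10^6 Pa; F = 142 N.
A = 7.376×10^-5 m²
7.376×10^-5 m² × (1 cm² / 1.000×10^-4 m²) = 0.7376 cm²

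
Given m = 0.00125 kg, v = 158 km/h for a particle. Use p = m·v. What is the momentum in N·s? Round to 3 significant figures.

p is given directly by: p = mv.
m = 0.00125 kg; v = 158 km/h = 43.89 m/s.
p = 0.05486 kg·m/s  (the unit combination reduces to kg·m/s = kg·m/s)
Since 1 N·s = 1 kg·m/s, 0.05486 N·s.

0.0549 N·s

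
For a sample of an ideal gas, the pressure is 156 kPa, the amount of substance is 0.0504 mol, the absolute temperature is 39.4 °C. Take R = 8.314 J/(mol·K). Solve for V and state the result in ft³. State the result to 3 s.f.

0.0296 ft³

Rearranging PV = nRT for V: V = nRT/P.
P = 156 kPa = 1.560×10^5 Pa; n = 0.0504 mol; T = 39.4 °C = 312.5 K; R = 8.314 J/(mol·K).
V = 8.395×10^-4 m³
8.395×10^-4 m³ × (1 ft³ / 0.02832 m³) = 0.02965 ft³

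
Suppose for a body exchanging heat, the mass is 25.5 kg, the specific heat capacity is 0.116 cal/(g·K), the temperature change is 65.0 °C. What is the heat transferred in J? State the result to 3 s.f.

8.04×10^5 J

Directly: Q = mcΔT.
m = 25.5 kg; c = 0.116 cal/(g·K) = 485.3 J/(kg·K); ΔT = 65.0 °C = 65.00 K.
Q = 8.045×10^5 J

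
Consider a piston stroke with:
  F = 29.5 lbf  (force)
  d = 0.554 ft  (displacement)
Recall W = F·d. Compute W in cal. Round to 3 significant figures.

5.30 cal

W is given directly by: W = F·d.
F = 29.5 lbf = 131.2 N; d = 0.554 ft = 0.1689 m.
W = 22.16 J
22.16 J × (1 cal / 4.184 J) = 5.296 cal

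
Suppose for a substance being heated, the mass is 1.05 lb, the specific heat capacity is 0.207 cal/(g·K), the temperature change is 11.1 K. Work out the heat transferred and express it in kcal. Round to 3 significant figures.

1.09 kcal

Directly: Q = mcΔT.
m = 1.05 lb = 0.4763 kg; c = 0.207 cal/(g·K) = 866.1 J/(kg·K); ΔT = 11.1 K.
Q = 4579 J
4579 J × (1 kcal / 4184 J) = 1.094 kcal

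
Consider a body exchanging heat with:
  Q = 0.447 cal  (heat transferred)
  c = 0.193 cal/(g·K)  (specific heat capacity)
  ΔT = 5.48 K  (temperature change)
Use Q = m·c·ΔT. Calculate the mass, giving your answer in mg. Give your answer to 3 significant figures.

423 mg

Rearranging: m = Q/(c·ΔT).
Q = 0.447 cal = 1.870 J; c = 0.193 cal/(g·K) = 807.5 J/(kg·K); ΔT = 5.48 K.
m = 4.226×10^-4 kg
4.226×10^-4 kg × (1 mg / 1.000×10^-6 kg) = 422.6 mg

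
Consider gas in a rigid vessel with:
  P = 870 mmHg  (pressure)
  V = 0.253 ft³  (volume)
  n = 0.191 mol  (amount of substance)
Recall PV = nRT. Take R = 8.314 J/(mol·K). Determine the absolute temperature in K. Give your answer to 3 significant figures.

Rearranging: T = PV/(nR).
P = 870 mmHg = 1.160×10^5 Pa; V = 0.253 ft³ = 0.007164 m³; n = 0.191 mol; R = 8.314 J/(mol·K).
T = 523.3 K

523 K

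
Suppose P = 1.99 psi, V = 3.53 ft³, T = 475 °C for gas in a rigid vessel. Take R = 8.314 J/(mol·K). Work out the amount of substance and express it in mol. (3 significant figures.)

0.220 mol

From the ideal-gas law: n = PV/(RT).
P = 1.99 psi = 13721 Pa; V = 3.53 ft³ = 0.09996 m³; T = 475 °C = 748.1 K; R = 8.314 J/(mol·K).
n = 0.2205 mol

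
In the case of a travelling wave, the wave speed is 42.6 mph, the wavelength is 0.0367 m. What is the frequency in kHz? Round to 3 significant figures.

0.519 kHz

Solving v = f·λ for f: f = v/λ.
v = 42.6 mph = 19.04 m/s; λ = 0.0367 m.
f = 518.9 Hz
518.9 Hz × (1 kHz / 1000 Hz) = 0.5189 kHz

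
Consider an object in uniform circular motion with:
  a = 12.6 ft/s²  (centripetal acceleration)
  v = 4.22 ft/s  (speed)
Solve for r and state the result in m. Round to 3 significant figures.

0.431 m

Solving a = v²/r for r: r = v²/a.
a = 12.6 ft/s² = 3.840 m/s²; v = 4.22 ft/s = 1.286 m/s.
r = 0.4308 m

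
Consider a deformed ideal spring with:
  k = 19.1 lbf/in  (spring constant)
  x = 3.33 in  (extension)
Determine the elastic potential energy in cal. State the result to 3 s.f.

U is given directly by: U = ½kx².
k = 19.1 lbf/in = 3345 N/m; x = 3.33 in = 0.08458 m.
U = 11.96 J
11.96 J × (1 cal / 4.184 J) = 2.860 cal

2.86 cal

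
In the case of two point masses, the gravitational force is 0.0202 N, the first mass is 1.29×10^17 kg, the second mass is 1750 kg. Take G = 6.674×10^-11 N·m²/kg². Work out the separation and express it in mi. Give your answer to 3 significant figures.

From Newton's law of gravitation: r = √(G·m₁m₂/F).
F = 0.0202 N; m₁ = 1.29×10^17 kg; m₂ = 1750 kg; G = 6.674×10^-11 N·m²/kg².
r = 8.636×10^5 m
8.636×10^5 m × (1 mi / 1609 m) = 536.6 mi

537 mi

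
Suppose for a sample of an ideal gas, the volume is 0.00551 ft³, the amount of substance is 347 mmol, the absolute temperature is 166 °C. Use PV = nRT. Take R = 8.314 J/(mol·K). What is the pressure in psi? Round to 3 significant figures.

From the ideal-gas law: P = nRT/V.
V = 0.00551 ft³ = 1.560×10^-4 m³; n = 347 mmol = 0.3470 mol; T = 166 °C = 439.1 K; R = 8.314 J/(mol·K).
P = 8.120×10^6 Pa
8.120×10^6 Pa × (1 psi / 6895 Pa) = 1178 psi

1180 psi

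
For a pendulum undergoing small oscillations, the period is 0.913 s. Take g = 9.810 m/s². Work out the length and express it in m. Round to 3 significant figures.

0.207 m

Rearranging T = 2π√(L/g) for L: L = g·(T/2π)².
T = 0.913 s; g = 9.810 m/s².
L = 0.2071 m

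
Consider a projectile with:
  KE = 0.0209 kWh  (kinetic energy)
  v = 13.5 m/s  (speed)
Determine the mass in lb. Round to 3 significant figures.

1820 lb

Rearranging KE = ½mv² for m: m = 2·KE/v².
KE = 0.0209 kWh = 75240 J; v = 13.5 m/s.
m = 825.7 kg
825.7 kg × (1 lb / 0.4536 kg) = 1820 lb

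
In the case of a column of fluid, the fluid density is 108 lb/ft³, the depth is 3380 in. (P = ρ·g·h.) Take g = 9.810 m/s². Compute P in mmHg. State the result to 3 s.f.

Directly: P = ρgh.
ρ = 108 lb/ft³ = 1730 kg/m³; h = 3380 in = 85.85 m; g = 9.810 m/s².
P = 1.457×10^6 Pa  (the unit combination reduces to kg/(m·s²) = Pa)
1.457×10^6 Pa × (1 mmHg / 133.3 Pa) = 10929 mmHg

10900 mmHg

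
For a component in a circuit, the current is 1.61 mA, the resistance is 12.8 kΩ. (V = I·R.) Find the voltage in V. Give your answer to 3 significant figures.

V is given directly by: V = IR.
I = 1.61 mA = 0.001610 A; R = 12.8 kΩ = 12800 Ω.
V = 20.61 V

20.6 V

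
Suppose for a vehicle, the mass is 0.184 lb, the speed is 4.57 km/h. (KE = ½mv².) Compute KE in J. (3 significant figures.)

Directly: KE = ½mv².
m = 0.184 lb = 0.08346 kg; v = 4.57 km/h = 1.269 m/s.
KE = 0.06725 J  (the unit combination reduces to kg·m²/s² = J)

0.0672 J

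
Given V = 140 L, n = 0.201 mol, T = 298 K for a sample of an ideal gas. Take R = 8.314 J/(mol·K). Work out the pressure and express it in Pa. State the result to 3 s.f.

P is given directly by: P = nRT/V.
V = 140 L = 0.1400 m³; n = 0.201 mol; T = 298 K; R = 8.314 J/(mol·K).
P = 3557 Pa

3560 Pa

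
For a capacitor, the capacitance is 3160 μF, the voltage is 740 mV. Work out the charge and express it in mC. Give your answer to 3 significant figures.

Solving C = Q/V for Q: Q = CV.
C = 3160 μF = 0.003160 F; V = 740 mV = 0.7400 V.
Q = 0.002338 C  (the unit combination reduces to A·s = C)
0.002338 C × (1 mC / 0.001000 C) = 2.338 mC

2.34 mC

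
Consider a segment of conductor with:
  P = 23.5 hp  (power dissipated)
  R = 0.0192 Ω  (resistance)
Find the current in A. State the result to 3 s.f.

Solving P = I²R for I: I = √(P/R).
P = 23.5 hp = 17524 W; R = 0.0192 Ω.
I = 955.4 A

955 A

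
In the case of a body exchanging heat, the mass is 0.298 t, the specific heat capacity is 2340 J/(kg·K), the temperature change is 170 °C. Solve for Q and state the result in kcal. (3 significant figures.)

28300 kcal

Directly: Q = mcΔT.
m = 0.298 t = 298.0 kg; c = 2340 J/(kg·K); ΔT = 170 °C = 170.0 K.
Q = 1.185×10^8 J
1.185×10^8 J × (1 kcal / 4184 J) = 28333 kcal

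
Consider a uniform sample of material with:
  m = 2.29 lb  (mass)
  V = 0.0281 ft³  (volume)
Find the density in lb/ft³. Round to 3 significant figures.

Directly: ρ = m/V.
m = 2.29 lb = 1.039 kg; V = 0.0281 ft³ = 7.957×10^-4 m³.
ρ = 1305 kg/m³
1305 kg/m³ × (1 lb/ft³ / 16.02 kg/m³) = 81.49 lb/ft³

81.5 lb/ft³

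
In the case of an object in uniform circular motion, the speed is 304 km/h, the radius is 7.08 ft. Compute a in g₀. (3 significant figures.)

337 g₀

Directly: a = v²/r.
v = 304 km/h = 84.44 m/s; r = 7.08 ft = 2.158 m.
a = 3304 m/s²
3304 m/s² × (1 g₀ / 9.807 m/s²) = 337.0 g₀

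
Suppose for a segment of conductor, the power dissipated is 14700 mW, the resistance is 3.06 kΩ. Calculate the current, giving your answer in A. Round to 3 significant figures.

Rearranging: I = √(P/R).
P = 14700 mW = 14.70 W; R = 3.06 kΩ = 3060 Ω.
I = 0.06931 A

0.0693 A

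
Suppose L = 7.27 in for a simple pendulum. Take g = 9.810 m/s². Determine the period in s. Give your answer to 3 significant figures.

0.862 s

Directly: T = 2π√(L/g).
L = 7.27 in = 0.1847 m; g = 9.810 m/s².
T = 0.8620 s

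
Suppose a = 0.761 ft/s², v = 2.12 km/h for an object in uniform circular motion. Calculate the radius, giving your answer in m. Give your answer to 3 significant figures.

1.50 m

Rearranging a = v²/r for r: r = v²/a.
a = 0.761 ft/s² = 0.2320 m/s²; v = 2.12 km/h = 0.5889 m/s.
r = 1.495 m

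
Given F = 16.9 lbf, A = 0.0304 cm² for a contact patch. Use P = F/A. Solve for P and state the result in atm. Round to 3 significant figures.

Directly: P = F/A.
F = 16.9 lbf = 75.17 N; A = 0.0304 cm² = 3.040×10^-6 m².
P = 2.473×10^7 Pa
2.473×10^7 Pa × (1 atm / 1.013×10^5 Pa) = 244.1 atm

244 atm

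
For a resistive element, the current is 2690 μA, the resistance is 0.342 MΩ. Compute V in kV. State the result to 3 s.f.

0.920 kV

Directly: V = IR.
I = 2690 μA = 0.002690 A; R = 0.342 MΩ = 3.420×10^5 Ω.
V = 920.0 V
920.0 V × (1 kV / 1000 V) = 0.9200 kV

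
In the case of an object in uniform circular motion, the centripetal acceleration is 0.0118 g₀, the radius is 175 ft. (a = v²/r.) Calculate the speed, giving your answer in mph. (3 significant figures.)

5.56 mph

Solving a = v²/r for v: v = √(a·r).
a = 0.0118 g₀ = 0.1157 m/s²; r = 175 ft = 53.34 m.
v = 2.484 m/s
2.484 m/s × (1 mph / 0.4470 m/s) = 5.558 mph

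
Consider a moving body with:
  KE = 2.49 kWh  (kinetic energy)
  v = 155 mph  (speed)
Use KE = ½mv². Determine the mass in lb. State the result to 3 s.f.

8230 lb

Rearranging: m = 2·KE/v².
KE = 2.49 kWh = 8.964×10^6 J; v = 155 mph = 69.29 m/s.
m = 3734 kg
3734 kg × (1 lb / 0.4536 kg) = 8232 lb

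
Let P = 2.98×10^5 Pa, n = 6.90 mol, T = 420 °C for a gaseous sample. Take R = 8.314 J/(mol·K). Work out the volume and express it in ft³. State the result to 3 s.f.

Rearranging PV = nRT for V: V = nRT/P.
P = 2.98×10^5 Pa; n = 6.90 mol; T = 420 °C = 693.1 K; R = 8.314 J/(mol·K).
V = 0.1334 m³
0.1334 m³ × (1 ft³ / 0.02832 m³) = 4.712 ft³

4.71 ft³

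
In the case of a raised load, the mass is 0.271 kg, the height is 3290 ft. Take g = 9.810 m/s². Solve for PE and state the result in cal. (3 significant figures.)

637 cal

PE is given directly by: PE = mgh.
m = 0.271 kg; h = 3290 ft = 1003 m; g = 9.810 m/s².
PE = 2666 J
2666 J × (1 cal / 4.184 J) = 637.2 cal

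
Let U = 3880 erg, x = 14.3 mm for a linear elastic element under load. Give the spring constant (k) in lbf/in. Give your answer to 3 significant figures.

0.0217 lbf/in

Rearranging: k = 2U/x².
U = 3880 erg = 3.880×10^-4 J; x = 14.3 mm = 0.01430 m.
k = 3.795 N/m
3.795 N/m × (1 lbf/in / 175.1 N/m) = 0.02167 lbf/in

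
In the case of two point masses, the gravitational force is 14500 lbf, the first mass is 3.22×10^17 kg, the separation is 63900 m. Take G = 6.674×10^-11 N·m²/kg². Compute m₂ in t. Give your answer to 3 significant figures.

From Newton's law of gravitation: m₂ = F·r²/(G·m₁).
F = 14500 lbf = 64499 N; m₁ = 3.22×10^17 kg; r = 63900 m; G = 6.674×10^-11 N·m²/kg².
m₂ = 1.226×10^7 kg
1.226×10^7 kg × (1 t / 1000 kg) = 12255 t

12300 t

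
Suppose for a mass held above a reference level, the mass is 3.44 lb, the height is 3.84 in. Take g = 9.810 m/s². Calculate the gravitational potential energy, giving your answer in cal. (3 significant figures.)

0.357 cal

PE is given directly by: PE = mgh.
m = 3.44 lb = 1.560 kg; h = 3.84 in = 0.09754 m; g = 9.810 m/s².
PE = 1.493 J  (the unit combination reduces to kg·m²/s² = J)
1.493 J × (1 cal / 4.184 J) = 0.3568 cal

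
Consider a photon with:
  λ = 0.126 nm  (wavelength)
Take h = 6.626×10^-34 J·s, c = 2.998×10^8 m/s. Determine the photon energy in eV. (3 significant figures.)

Directly: E = hc/λ.
λ = 0.126 nm = 1.260×10^-10 m; h = 6.626×10^-34 J·s; c = 2.998×10^8 m/s.
E = 1.577×10^-15 J
1.577×10^-15 J × (1 eV / 1.602×10^-19 J) = 9840 eV

9840 eV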